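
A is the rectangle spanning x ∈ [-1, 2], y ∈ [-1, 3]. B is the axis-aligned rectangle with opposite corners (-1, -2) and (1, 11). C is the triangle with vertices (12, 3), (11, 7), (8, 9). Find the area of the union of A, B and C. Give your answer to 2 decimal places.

35.00

By inclusion–exclusion:
Individual areas: |A| = 12, |B| = 26, |C| = 5.
|A∩B|: x∈[-1,1], y∈[-1,3] → 2·4 = 8.
|A∩C| = 0.
|B∩C| = 0.
|A∩B∩C| = 0.
|A ∪ B ∪ C| = 43 − 8 + 0 = 35.00.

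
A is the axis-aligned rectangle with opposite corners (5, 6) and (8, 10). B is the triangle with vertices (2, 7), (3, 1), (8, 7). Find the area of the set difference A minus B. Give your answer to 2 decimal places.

9.42

|A| = 12, |A∩B| = 2.5833.
|A ∖ B| = |A| − |A∩B| = 12 − 2.5833 = 9.42.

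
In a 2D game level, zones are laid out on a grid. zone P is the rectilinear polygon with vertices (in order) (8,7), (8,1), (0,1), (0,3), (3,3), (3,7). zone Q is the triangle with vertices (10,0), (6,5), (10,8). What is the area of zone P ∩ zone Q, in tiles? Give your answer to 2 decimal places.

The intersection is the polygon with vertices (8,2.5), (6,5), (8,6.5).
By the shoelace formula its area is 4.00.

4.00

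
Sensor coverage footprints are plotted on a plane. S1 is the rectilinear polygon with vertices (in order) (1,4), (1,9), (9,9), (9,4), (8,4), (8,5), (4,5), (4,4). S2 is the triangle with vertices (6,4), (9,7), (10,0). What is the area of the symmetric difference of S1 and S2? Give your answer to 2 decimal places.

42.00

|S1| = 36, |S2| = 12, |S1∩S2| = 3.
|S1 △ S2| = |S1| + |S2| − 2·|S1∩S2| = 36 + 12 − 6 = 42.00.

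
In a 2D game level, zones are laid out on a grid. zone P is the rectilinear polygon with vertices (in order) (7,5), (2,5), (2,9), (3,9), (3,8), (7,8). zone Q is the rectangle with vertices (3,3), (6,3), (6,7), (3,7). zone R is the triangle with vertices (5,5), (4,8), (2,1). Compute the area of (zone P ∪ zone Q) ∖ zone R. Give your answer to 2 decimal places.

16.75

|zone P ∪ zone Q| = 22.
|(zone P ∪ zone Q) ∩ zone R| = 5.25.
|(zone P ∪ zone Q) ∖ zone R| = 22 − 5.25 = 16.75.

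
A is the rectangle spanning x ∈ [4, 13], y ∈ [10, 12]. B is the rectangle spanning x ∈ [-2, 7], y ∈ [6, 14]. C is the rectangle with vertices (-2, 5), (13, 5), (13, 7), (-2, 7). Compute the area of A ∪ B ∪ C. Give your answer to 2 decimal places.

105.00

By inclusion–exclusion:
Individual areas: |A| = 18, |B| = 72, |C| = 30.
|A∩B|: x∈[4,7], y∈[10,12] → 3·2 = 6.
|A∩C| = 0 (no overlap).
|B∩C|: x∈[-2,7], y∈[6,7] → 9·1 = 9.
|A∩B∩C| = 0.
|A ∪ B ∪ C| = 120 − 15 + 0 = 105.00.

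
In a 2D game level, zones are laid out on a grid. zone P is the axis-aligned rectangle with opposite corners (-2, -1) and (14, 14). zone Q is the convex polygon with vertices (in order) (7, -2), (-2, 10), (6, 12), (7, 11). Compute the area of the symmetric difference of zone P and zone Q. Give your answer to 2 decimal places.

|zone P| = 240, |zone Q| = 63.5, |zone P∩zone Q| = 63.125.
|zone P △ zone Q| = |zone P| + |zone Q| − 2·|zone P∩zone Q| = 240 + 63.5 − 126.25 = 177.25.

177.25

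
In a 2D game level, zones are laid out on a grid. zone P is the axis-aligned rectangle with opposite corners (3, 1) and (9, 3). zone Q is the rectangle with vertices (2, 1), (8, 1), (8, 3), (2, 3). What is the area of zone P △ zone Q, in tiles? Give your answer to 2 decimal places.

|zone P∩zone Q|: x∈[3,8], y∈[1,3] → 5·2 = 10.
|zone P △ zone Q| = |zone P| + |zone Q| − 2·|zone P∩zone Q| = 12 + 12 − 20 = 4.00.

4.00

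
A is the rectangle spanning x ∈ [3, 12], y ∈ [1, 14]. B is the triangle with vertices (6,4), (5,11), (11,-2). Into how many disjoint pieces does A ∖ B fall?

A ∖ B is a single connected region.

1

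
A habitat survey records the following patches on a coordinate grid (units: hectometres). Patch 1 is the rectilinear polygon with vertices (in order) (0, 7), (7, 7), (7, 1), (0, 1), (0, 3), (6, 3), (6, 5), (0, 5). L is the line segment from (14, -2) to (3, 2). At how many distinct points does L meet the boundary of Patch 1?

1

The segment meets the boundary at (5.75,1).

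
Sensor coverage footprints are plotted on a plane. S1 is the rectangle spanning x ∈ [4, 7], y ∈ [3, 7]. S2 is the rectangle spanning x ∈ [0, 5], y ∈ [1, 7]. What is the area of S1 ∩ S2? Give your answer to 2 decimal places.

4.00

|S1∩S2|: x∈[4,5], y∈[3,7] → 1·4 = 4.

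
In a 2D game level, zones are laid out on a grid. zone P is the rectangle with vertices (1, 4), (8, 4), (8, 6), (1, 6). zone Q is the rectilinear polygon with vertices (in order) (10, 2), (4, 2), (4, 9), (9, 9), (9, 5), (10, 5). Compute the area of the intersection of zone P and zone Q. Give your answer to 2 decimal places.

The intersection is the polygon with vertices (8,6), (8,4), (4,4), (4,6).
By the shoelace formula its area is 8.00.

8.00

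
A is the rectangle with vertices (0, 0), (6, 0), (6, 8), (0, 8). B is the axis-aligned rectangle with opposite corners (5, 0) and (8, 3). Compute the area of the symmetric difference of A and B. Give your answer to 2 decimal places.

51.00

|A∩B|: x∈[5,6], y∈[0,3] → 1·3 = 3.
|A △ B| = |A| + |B| − 2·|A∩B| = 48 + 9 − 6 = 51.00.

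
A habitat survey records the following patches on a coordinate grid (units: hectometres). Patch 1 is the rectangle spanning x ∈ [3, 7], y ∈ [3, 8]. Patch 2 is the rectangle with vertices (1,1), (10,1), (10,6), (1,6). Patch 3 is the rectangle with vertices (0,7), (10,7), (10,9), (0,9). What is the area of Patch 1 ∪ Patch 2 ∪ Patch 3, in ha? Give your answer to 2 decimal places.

By inclusion–exclusion:
Individual areas: |Patch 1| = 20, |Patch 2| = 45, |Patch 3| = 20.
|Patch 1∩Patch 2|: x∈[3,7], y∈[3,6] → 4·3 = 12.
|Patch 1∩Patch 3|: x∈[3,7], y∈[7,8] → 4·1 = 4.
|Patch 2∩Patch 3| = 0 (no overlap).
|Patch 1∩Patch 2∩Patch 3| = 0.
|Patch 1 ∪ Patch 2 ∪ Patch 3| = 85 − 16 + 0 = 69.00.

69.00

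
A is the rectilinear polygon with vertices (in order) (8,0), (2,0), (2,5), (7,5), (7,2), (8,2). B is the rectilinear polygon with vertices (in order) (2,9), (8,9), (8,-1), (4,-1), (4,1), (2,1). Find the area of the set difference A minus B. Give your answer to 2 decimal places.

2.00

|A| = 27, |A∩B| = 25.
|A ∖ B| = |A| − |A∩B| = 27 − 25 = 2.00.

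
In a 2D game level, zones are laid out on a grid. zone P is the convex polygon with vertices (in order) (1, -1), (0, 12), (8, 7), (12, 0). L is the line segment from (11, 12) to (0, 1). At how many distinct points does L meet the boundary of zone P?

2

The segment meets the boundary at (0.786,1.786), (6.769,7.769).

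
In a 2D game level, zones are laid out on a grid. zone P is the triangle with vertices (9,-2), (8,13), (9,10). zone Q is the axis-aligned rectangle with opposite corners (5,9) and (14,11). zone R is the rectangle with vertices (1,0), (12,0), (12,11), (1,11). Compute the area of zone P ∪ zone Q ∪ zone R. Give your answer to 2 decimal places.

By inclusion–exclusion:
Individual areas: |zone P| = 6, |zone Q| = 18, |zone R| = 121.
|zone P∩zone Q| = 1.4333.
|zone P∩zone R| = 5.3333.
|zone Q∩zone R|: x∈[5,12], y∈[9,11] → 7·2 = 14.
|zone P∩zone Q∩zone R| = 1.4333.
|zone P ∪ zone Q ∪ zone R| = 145 − 20.7667 + 1.4333 = 125.67.

125.67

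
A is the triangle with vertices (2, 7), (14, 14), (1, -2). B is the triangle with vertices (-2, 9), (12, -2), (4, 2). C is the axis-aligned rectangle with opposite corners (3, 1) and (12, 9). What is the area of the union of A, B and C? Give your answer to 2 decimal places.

100.76

By inclusion–exclusion:
Individual areas: |A| = 50.5, |B| = 16, |C| = 72.
|A∩B| = 5.7329.
|A∩C| = 27.7798.
|B∩C| = 7.9654.
|A∩B∩C| = 3.7356.
|A ∪ B ∪ C| = 138.5 − 41.478 + 3.7356 = 100.76.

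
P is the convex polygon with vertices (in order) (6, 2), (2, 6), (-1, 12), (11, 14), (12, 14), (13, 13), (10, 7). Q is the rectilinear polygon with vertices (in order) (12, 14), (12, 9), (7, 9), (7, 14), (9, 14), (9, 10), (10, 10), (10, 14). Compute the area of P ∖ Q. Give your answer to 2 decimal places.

73.58

|P| = 92.5, |P∩Q| = 18.9167.
|P ∖ Q| = |P| − |P∩Q| = 92.5 − 18.9167 = 73.58.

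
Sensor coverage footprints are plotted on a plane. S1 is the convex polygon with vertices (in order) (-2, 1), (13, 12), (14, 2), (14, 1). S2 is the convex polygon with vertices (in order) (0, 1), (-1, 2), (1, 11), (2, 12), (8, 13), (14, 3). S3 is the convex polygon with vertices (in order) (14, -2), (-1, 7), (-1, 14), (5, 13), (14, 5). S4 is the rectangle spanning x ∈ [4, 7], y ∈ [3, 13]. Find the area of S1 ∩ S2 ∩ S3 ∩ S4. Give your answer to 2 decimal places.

The intersection is the polygon with vertices (4,4), (4,5.4), (7,7.6), (7,3), (5.667,3).
By the shoelace formula its area is 9.67.

9.67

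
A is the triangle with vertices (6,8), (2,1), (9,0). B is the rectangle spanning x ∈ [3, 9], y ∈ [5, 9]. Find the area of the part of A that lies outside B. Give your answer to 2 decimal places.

|A| = 26.5, |A∩B| = 4.2589.
|A ∖ B| = |A| − |A∩B| = 26.5 − 4.2589 = 22.24.

22.24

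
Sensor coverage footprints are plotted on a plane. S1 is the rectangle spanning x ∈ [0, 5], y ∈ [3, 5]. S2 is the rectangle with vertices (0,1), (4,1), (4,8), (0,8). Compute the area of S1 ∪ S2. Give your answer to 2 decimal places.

By inclusion–exclusion:
Individual areas: |S1| = 10, |S2| = 28.
|S1∩S2|: x∈[0,4], y∈[3,5] → 4·2 = 8.
|S1 ∪ S2| = 38 − 8 = 30.00.

30.00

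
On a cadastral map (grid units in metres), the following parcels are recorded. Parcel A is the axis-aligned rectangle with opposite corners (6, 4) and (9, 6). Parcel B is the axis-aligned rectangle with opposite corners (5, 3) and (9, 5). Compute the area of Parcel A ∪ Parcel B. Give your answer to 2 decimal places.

By inclusion–exclusion:
Individual areas: |Parcel A| = 6, |Parcel B| = 8.
|Parcel A∩Parcel B|: x∈[6,9], y∈[4,5] → 3·1 = 3.
|Parcel A ∪ Parcel B| = 14 − 3 = 11.00.

11.00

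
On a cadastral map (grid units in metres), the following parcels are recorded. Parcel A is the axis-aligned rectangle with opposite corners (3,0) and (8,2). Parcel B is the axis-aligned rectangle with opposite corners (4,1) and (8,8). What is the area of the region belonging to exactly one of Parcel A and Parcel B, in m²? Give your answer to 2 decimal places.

|Parcel A∩Parcel B|: x∈[4,8], y∈[1,2] → 4·1 = 4.
|Parcel A △ Parcel B| = |Parcel A| + |Parcel B| − 2·|Parcel A∩Parcel B| = 10 + 28 − 8 = 30.00.

30.00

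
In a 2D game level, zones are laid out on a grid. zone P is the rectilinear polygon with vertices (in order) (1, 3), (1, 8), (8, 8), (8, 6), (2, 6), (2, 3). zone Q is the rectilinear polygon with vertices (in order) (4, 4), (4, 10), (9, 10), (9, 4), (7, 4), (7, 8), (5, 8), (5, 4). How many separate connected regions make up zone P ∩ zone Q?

zone P ∩ zone Q splits into 2 disjoint pieces (area 2, area 2).

2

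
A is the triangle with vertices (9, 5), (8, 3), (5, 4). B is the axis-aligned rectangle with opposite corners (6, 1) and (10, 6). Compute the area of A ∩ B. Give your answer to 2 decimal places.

3.21

The intersection is the polygon with vertices (8,3), (6,3.667), (6,4.25), (9,5).
By the shoelace formula its area is 3.21.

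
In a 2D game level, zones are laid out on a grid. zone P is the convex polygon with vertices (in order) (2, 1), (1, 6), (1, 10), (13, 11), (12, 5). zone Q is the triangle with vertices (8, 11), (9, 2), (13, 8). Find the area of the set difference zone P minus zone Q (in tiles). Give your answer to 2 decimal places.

65.58

|zone P| = 84.5, |zone P∩zone Q| = 18.9193.
|zone P ∖ zone Q| = |zone P| − |zone P∩zone Q| = 84.5 − 18.9193 = 65.58.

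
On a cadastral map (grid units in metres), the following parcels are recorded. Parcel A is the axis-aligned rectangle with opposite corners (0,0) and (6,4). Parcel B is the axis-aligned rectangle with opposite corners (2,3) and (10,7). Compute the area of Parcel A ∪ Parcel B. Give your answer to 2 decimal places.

By inclusion–exclusion:
Individual areas: |Parcel A| = 24, |Parcel B| = 32.
|Parcel A∩Parcel B|: x∈[2,6], y∈[3,4] → 4·1 = 4.
|Parcel A ∪ Parcel B| = 56 − 4 = 52.00.

52.00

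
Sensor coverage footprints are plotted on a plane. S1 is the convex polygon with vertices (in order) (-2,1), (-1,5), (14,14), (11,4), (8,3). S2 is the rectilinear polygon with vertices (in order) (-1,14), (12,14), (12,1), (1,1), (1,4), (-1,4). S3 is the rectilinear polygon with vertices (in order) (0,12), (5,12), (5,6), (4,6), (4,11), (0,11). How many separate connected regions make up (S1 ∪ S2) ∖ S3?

1

(S1 ∪ S2) ∖ S3 is a single connected region.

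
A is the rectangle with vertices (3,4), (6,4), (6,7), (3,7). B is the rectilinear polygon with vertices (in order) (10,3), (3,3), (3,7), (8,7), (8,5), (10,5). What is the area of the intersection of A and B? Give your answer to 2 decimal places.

9.00

The intersection is the polygon with vertices (6,4), (3,4), (3,7), (6,7).
By the shoelace formula its area is 9.00.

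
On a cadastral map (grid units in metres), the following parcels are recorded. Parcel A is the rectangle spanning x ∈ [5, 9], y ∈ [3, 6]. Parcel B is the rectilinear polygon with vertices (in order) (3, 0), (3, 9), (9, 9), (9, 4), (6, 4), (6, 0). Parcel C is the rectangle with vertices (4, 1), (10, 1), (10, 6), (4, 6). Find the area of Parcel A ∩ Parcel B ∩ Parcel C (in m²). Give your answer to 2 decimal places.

9.00

The intersection is the polygon with vertices (6,4), (6,3), (5,3), (5,6), (9,6), (9,4).
By the shoelace formula its area is 9.00.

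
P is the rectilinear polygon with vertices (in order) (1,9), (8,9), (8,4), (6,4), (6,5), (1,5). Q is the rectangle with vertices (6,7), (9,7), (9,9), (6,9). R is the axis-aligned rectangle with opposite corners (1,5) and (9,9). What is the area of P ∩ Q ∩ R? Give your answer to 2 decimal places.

4.00

The intersection is the polygon with vertices (8,7), (6,7), (6,9), (8,9).
By the shoelace formula its area is 4.00.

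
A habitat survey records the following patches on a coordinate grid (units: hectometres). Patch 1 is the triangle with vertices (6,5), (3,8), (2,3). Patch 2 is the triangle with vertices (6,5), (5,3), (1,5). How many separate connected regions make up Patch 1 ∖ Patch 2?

Patch 1 ∖ Patch 2 splits into 2 disjoint pieces (area 5.4, area 0.9205).

2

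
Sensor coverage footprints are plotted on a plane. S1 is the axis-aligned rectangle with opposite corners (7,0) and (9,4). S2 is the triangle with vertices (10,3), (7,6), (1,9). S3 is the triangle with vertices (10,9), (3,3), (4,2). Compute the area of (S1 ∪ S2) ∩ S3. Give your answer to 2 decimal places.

0.59

The region (S1 ∪ S2) ∩ S3 is the polygon with vertices (6.062,5.625), (6.684,6.158), (7,6), (7.231,5.769), (6.727,5.182).
By the shoelace formula its area is 0.59.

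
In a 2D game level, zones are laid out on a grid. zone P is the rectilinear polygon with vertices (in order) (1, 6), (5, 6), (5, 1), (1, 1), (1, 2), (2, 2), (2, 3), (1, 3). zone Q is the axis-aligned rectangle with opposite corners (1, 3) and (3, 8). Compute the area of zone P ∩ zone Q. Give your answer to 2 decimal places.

The intersection is the polygon with vertices (3,6), (3,3), (2,3), (1,3), (1,6).
By the shoelace formula its area is 6.00.

6.00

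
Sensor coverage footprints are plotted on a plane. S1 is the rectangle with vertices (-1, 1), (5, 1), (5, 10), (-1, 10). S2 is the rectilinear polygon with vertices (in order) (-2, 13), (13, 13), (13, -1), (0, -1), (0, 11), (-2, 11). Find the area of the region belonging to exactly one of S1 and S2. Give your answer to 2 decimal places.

150.00

|S1| = 54, |S2| = 186, |S1∩S2| = 45.
|S1 △ S2| = |S1| + |S2| − 2·|S1∩S2| = 54 + 186 − 90 = 150.00.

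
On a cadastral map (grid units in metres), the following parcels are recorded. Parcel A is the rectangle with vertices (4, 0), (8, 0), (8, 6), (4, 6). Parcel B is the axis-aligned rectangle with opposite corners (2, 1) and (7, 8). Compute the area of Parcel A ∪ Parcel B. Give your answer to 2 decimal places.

By inclusion–exclusion:
Individual areas: |Parcel A| = 24, |Parcel B| = 35.
|Parcel A∩Parcel B|: x∈[4,7], y∈[1,6] → 3·5 = 15.
|Parcel A ∪ Parcel B| = 59 − 15 = 44.00.

44.00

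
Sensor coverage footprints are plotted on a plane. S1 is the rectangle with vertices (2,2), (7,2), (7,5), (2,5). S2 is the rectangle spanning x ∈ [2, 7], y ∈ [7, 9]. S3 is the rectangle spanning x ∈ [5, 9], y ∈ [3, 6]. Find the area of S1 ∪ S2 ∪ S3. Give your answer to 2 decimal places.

33.00

By inclusion–exclusion:
Individual areas: |S1| = 15, |S2| = 10, |S3| = 12.
|S1∩S2| = 0 (no overlap).
|S1∩S3|: x∈[5,7], y∈[3,5] → 2·2 = 4.
|S2∩S3| = 0 (no overlap).
|S1∩S2∩S3| = 0.
|S1 ∪ S2 ∪ S3| = 37 − 4 + 0 = 33.00.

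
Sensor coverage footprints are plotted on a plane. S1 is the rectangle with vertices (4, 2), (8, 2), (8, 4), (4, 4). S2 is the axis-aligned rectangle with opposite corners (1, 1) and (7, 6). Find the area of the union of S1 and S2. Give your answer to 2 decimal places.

By inclusion–exclusion:
Individual areas: |S1| = 8, |S2| = 30.
|S1∩S2|: x∈[4,7], y∈[2,4] → 3·2 = 6.
|S1 ∪ S2| = 38 − 6 = 32.00.

32.00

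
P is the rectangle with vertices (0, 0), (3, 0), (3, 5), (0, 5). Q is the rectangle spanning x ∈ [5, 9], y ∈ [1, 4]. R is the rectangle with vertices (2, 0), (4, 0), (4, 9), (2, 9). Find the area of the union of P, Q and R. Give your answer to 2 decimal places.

By inclusion–exclusion:
Individual areas: |P| = 15, |Q| = 12, |R| = 18.
|P∩Q| = 0 (no overlap).
|P∩R|: x∈[2,3], y∈[0,5] → 1·5 = 5.
|Q∩R| = 0 (no overlap).
|P∩Q∩R| = 0.
|P ∪ Q ∪ R| = 45 − 5 + 0 = 40.00.

40.00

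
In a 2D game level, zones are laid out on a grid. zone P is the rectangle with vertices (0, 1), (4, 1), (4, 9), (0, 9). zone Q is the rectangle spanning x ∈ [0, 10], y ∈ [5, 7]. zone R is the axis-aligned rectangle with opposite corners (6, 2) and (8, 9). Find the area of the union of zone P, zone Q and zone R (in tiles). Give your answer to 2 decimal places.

By inclusion–exclusion:
Individual areas: |zone P| = 32, |zone Q| = 20, |zone R| = 14.
|zone P∩zone Q|: x∈[0,4], y∈[5,7] → 4·2 = 8.
|zone P∩zone R| = 0 (no overlap).
|zone Q∩zone R|: x∈[6,8], y∈[5,7] → 2·2 = 4.
|zone P∩zone Q∩zone R| = 0.
|zone P ∪ zone Q ∪ zone R| = 66 − 12 + 0 = 54.00.

54.00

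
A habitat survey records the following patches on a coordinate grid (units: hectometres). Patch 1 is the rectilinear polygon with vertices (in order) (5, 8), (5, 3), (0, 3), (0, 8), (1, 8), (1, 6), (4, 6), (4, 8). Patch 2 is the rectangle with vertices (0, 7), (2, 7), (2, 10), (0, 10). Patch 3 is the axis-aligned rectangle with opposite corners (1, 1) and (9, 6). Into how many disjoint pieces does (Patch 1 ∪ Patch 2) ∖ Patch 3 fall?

2

(Patch 1 ∪ Patch 2) ∖ Patch 3 splits into 2 disjoint pieces (area 10, area 2).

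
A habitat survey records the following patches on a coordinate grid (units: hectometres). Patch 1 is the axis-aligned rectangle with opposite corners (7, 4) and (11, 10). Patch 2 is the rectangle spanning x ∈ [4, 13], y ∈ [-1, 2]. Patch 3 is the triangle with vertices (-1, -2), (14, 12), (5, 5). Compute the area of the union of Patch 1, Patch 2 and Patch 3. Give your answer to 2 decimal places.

By inclusion–exclusion:
Individual areas: |Patch 1| = 24, |Patch 2| = 27, |Patch 3| = 10.5.
|Patch 1∩Patch 2| = 0 (no overlap).
|Patch 1∩Patch 3| = 3.1111.
|Patch 2∩Patch 3| = 0.
|Patch 1∩Patch 2∩Patch 3| = 0.
|Patch 1 ∪ Patch 2 ∪ Patch 3| = 61.5 − 3.1111 + 0 = 58.39.

58.39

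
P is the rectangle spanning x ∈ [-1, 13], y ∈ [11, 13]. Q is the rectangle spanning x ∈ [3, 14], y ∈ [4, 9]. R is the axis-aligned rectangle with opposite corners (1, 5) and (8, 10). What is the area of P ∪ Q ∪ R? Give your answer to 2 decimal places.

98.00

By inclusion–exclusion:
Individual areas: |P| = 28, |Q| = 55, |R| = 35.
|P∩Q| = 0 (no overlap).
|P∩R| = 0 (no overlap).
|Q∩R|: x∈[3,8], y∈[5,9] → 5·4 = 20.
|P∩Q∩R| = 0.
|P ∪ Q ∪ R| = 118 − 20 + 0 = 98.00.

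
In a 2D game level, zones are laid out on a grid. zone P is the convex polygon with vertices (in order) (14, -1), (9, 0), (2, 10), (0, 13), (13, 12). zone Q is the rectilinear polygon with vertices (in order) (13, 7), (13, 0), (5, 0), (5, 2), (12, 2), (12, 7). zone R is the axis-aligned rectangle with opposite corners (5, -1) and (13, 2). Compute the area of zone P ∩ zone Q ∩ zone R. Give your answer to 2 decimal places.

The intersection is the polygon with vertices (12,2), (13,2), (13,0), (9,0), (7.6,2).
By the shoelace formula its area is 9.40.

9.40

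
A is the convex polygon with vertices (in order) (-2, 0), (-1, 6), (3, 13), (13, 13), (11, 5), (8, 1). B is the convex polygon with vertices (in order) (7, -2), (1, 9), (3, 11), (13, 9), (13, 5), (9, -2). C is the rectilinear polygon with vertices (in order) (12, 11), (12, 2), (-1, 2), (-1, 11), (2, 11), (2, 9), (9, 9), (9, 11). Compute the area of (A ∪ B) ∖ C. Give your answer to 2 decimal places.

69.81

|A ∪ B| = 165.2202.
|(A ∪ B) ∩ C| = 95.4107.
|(A ∪ B) ∖ C| = 165.2202 − 95.4107 = 69.81.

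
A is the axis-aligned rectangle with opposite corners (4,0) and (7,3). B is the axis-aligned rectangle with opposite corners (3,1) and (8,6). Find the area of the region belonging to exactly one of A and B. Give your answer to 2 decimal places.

|A∩B|: x∈[4,7], y∈[1,3] → 3·2 = 6.
|A △ B| = |A| + |B| − 2·|A∩B| = 9 + 25 − 12 = 22.00.

22.00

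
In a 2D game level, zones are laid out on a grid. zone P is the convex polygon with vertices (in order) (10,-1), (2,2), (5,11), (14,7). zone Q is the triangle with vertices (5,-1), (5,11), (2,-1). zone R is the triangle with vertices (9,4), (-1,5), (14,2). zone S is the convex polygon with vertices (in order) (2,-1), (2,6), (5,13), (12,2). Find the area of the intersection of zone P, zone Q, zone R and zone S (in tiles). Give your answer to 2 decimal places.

The intersection is the polygon with vertices (5,4.4), (5,3.8), (3.286,4.143), (3.39,4.561).
By the shoelace formula its area is 0.86.

0.86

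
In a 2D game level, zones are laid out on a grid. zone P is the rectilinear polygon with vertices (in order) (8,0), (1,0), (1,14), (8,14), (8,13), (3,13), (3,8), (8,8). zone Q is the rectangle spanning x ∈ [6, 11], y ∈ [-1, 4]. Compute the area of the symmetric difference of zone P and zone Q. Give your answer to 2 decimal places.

82.00

|zone P| = 73, |zone Q| = 25, |zone P∩zone Q| = 8.
|zone P △ zone Q| = |zone P| + |zone Q| − 2·|zone P∩zone Q| = 73 + 25 − 16 = 82.00.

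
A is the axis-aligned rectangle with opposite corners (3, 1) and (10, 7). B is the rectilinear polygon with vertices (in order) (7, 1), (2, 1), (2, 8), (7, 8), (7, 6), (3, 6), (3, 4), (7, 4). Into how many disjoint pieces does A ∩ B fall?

2

A ∩ B splits into 2 disjoint pieces (area 4, area 12).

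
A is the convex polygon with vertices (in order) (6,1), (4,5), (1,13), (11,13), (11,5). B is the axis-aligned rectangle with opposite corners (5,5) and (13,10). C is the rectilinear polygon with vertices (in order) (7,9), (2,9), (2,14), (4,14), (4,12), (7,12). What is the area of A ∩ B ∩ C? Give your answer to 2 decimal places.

The intersection is the polygon with vertices (5,10), (7,10), (7,9), (5,9).
By the shoelace formula its area is 2.00.

2.00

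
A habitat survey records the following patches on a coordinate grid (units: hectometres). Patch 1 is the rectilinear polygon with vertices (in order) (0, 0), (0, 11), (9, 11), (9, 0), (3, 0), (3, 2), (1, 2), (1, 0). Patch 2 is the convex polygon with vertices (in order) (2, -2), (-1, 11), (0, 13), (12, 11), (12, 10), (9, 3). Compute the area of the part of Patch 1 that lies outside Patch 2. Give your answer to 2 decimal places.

|Patch 1| = 95, |Patch 1∩Patch 2| = 84.1872.
|Patch 1 ∖ Patch 2| = |Patch 1| − |Patch 1∩Patch 2| = 95 − 84.1872 = 10.81.

10.81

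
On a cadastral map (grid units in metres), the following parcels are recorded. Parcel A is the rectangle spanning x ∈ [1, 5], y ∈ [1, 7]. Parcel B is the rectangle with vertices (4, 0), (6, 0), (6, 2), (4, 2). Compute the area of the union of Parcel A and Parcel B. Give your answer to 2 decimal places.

27.00

By inclusion–exclusion:
Individual areas: |Parcel A| = 24, |Parcel B| = 4.
|Parcel A∩Parcel B|: x∈[4,5], y∈[1,2] → 1·1 = 1.
|Parcel A ∪ Parcel B| = 28 − 1 = 27.00.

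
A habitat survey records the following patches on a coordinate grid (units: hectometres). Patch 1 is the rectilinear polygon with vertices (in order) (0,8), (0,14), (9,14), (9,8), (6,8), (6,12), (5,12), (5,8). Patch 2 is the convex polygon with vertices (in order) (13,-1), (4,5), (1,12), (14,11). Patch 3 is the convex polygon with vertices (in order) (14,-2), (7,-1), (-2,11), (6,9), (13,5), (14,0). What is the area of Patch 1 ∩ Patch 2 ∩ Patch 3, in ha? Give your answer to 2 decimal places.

5.18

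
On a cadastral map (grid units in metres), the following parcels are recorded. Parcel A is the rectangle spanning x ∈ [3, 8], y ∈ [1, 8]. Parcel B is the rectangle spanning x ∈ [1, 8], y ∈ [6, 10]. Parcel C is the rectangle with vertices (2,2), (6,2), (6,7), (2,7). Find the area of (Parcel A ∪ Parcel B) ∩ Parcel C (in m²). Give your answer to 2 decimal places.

16.00

The region (Parcel A ∪ Parcel B) ∩ Parcel C is the polygon with vertices (3,6), (2,6), (2,7), (6,7), (6,2), (3,2).
By the shoelace formula its area is 16.00.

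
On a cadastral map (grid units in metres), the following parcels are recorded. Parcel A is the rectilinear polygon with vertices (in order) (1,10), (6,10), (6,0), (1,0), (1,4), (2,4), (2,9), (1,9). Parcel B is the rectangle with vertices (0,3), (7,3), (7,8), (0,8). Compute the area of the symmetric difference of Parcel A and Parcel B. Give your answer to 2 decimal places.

|Parcel A| = 45, |Parcel B| = 35, |Parcel A∩Parcel B| = 21.
|Parcel A △ Parcel B| = |Parcel A| + |Parcel B| − 2·|Parcel A∩Parcel B| = 45 + 35 − 42 = 38.00.

38.00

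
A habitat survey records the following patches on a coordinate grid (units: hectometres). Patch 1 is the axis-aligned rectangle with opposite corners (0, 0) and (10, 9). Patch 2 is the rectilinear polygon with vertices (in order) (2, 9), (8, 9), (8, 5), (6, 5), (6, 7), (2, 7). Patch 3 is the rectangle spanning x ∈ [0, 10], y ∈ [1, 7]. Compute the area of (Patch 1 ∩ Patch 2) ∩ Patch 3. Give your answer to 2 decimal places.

|Patch 1 ∩ Patch 2| = 16.
|(Patch 1 ∩ Patch 2) ∩ Patch 3| = 4.00.

4.00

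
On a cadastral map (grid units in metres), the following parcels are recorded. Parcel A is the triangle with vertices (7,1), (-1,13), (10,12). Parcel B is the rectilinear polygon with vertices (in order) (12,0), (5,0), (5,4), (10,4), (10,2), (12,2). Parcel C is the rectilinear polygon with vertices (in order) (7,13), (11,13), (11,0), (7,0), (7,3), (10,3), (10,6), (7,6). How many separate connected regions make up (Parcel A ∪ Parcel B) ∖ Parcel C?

(Parcel A ∪ Parcel B) ∖ Parcel C splits into 2 disjoint pieces (area 55.2727, area 2).

2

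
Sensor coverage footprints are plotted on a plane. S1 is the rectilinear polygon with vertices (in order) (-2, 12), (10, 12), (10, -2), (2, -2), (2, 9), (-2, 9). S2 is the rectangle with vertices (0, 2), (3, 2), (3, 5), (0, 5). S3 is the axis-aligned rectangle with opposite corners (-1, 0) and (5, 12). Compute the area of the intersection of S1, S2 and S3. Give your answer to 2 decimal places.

The intersection is the polygon with vertices (3,5), (3,2), (2,2), (2,5).
By the shoelace formula its area is 3.00.

3.00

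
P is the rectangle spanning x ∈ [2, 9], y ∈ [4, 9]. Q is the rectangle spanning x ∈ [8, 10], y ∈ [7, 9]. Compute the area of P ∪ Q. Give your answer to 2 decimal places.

By inclusion–exclusion:
Individual areas: |P| = 35, |Q| = 4.
|P∩Q|: x∈[8,9], y∈[7,9] → 1·2 = 2.
|P ∪ Q| = 39 − 2 = 37.00.

37.00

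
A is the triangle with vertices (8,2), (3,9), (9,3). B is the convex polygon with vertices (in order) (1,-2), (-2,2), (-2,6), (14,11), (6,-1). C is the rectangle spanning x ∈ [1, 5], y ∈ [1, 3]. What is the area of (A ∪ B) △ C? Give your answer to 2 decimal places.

95.88

|A ∪ B| = 103.8839.
|(A ∪ B) ∩ C| = 8.
|(A ∪ B) △ C| = 103.8839 + 8 − 16 = 95.88.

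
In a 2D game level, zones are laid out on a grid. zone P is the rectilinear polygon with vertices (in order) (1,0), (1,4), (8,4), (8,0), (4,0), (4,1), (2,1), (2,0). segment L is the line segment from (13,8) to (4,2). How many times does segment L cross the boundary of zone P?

1

The segment meets the boundary at (7,4).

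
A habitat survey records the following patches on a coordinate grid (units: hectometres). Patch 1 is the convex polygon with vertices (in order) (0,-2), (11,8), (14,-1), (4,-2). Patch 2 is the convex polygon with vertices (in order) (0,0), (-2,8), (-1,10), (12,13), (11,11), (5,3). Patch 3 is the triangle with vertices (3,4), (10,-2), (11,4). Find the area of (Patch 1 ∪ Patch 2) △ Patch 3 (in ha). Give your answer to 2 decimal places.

133.83

|Patch 1 ∪ Patch 2| = 155.5.
|(Patch 1 ∪ Patch 2) ∩ Patch 3| = 22.8368.
|(Patch 1 ∪ Patch 2) △ Patch 3| = 155.5 + 24 − 45.6736 = 133.83.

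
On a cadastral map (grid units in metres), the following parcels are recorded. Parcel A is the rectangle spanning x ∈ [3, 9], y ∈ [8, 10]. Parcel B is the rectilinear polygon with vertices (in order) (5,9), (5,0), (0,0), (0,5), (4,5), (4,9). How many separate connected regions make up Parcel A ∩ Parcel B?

Parcel A ∩ Parcel B is a single connected region.

1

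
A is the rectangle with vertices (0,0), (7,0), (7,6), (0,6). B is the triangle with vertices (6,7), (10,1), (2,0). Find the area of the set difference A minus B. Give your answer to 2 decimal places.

23.93

|A| = 42, |A∩B| = 18.0685.
|A ∖ B| = |A| − |A∩B| = 42 − 18.0685 = 23.93.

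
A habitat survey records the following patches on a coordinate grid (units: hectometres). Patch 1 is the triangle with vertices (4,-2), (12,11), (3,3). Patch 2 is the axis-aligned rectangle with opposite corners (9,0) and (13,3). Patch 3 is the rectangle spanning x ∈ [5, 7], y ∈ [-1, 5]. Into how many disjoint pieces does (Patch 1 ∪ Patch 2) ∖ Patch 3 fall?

(Patch 1 ∪ Patch 2) ∖ Patch 3 splits into 3 disjoint pieces (area 8.4653, area 10.5625, area 12).

3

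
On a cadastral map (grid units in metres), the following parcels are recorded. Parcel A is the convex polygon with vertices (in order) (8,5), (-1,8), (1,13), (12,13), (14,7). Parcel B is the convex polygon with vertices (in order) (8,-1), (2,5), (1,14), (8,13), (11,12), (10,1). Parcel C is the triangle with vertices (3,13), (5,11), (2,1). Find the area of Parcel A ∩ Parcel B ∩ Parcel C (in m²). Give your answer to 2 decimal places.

9.55

The intersection is the polygon with vertices (2.486,6.838), (3,13), (5,11), (3.636,6.455).
By the shoelace formula its area is 9.55.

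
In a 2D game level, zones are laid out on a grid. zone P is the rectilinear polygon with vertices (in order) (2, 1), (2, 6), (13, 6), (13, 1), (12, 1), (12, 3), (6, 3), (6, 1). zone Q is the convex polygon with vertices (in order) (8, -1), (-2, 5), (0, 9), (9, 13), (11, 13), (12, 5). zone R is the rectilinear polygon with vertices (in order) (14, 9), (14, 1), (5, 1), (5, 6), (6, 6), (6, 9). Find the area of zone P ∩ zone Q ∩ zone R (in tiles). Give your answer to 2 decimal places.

The intersection is the polygon with vertices (6,6), (11.875,6), (12,5), (10.667,3), (6,3), (6,1), (5,1), (5,6).
By the shoelace formula its area is 21.60.

21.60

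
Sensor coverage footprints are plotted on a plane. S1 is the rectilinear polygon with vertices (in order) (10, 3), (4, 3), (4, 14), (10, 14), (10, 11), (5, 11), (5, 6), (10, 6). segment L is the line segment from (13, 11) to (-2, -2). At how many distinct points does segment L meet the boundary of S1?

The segment meets the boundary at (4,3.2), (7.231,6).

2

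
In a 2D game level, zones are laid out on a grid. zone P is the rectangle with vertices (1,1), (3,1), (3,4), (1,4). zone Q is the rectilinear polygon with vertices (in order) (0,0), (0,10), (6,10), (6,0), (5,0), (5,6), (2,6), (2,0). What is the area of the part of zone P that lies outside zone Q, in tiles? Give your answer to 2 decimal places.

|zone P| = 6, |zone P∩zone Q| = 3.
|zone P ∖ zone Q| = |zone P| − |zone P∩zone Q| = 6 − 3 = 3.00.

3.00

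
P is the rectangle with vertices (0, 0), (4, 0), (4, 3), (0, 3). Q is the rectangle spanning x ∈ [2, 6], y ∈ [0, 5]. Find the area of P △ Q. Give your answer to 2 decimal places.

|P∩Q|: x∈[2,4], y∈[0,3] → 2·3 = 6.
|P △ Q| = |P| + |Q| − 2·|P∩Q| = 12 + 20 − 12 = 20.00.

20.00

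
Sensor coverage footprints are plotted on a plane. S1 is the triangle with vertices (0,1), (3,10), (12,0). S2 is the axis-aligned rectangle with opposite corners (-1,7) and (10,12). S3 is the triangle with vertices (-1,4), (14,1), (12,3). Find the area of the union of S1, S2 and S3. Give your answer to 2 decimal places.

By inclusion–exclusion:
Individual areas: |S1| = 55.5, |S2| = 55, |S3| = 12.
|S1∩S2| = 5.55.
|S1∩S3| = 6.8994.
|S2∩S3| = 0.
|S1∩S2∩S3| = 0.
|S1 ∪ S2 ∪ S3| = 122.5 − 12.4494 + 0 = 110.05.

110.05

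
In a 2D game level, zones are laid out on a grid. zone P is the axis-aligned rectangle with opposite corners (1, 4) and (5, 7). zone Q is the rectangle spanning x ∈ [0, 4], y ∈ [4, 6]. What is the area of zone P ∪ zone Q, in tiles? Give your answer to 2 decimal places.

By inclusion–exclusion:
Individual areas: |zone P| = 12, |zone Q| = 8.
|zone P∩zone Q|: x∈[1,4], y∈[4,6] → 3·2 = 6.
|zone P ∪ zone Q| = 20 − 6 = 14.00.

14.00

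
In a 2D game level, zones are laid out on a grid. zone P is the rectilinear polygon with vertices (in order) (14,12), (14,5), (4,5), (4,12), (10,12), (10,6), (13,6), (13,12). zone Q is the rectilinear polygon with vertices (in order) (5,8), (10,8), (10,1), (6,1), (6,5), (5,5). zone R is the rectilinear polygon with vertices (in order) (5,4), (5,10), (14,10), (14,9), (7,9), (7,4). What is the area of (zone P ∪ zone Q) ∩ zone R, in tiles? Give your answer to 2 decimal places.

|zone P ∪ zone Q| = 68.
|(zone P ∪ zone Q) ∩ zone R| = 15.00.

15.00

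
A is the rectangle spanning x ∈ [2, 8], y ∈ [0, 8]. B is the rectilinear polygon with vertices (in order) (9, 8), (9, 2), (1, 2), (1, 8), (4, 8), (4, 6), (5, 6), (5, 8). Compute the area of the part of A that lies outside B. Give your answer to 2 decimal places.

|A| = 48, |A∩B| = 34.
|A ∖ B| = |A| − |A∩B| = 48 − 34 = 14.00.

14.00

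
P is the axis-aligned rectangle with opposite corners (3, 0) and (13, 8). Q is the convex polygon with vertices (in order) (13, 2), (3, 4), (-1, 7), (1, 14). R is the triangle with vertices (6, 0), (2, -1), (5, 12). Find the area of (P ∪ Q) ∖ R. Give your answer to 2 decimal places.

92.22

|P ∪ Q| = 113.
|(P ∪ Q) ∩ R| = 20.7765.
|(P ∪ Q) ∖ R| = 113 − 20.7765 = 92.22.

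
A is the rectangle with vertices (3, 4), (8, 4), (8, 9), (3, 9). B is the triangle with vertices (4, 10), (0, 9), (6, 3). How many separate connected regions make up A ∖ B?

2

A ∖ B splits into 2 disjoint pieces (area 15, area 2).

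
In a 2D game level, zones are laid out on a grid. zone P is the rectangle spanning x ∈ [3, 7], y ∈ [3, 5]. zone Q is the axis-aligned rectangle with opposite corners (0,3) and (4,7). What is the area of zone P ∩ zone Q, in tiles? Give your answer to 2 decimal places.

|zone P∩zone Q|: x∈[3,4], y∈[3,5] → 1·2 = 2.

2.00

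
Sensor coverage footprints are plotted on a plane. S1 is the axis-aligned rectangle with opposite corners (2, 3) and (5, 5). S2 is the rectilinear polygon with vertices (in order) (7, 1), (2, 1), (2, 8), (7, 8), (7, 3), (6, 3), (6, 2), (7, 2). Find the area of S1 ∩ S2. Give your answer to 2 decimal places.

6.00

The intersection is the polygon with vertices (5,5), (5,3), (2,3), (2,5).
By the shoelace formula its area is 6.00.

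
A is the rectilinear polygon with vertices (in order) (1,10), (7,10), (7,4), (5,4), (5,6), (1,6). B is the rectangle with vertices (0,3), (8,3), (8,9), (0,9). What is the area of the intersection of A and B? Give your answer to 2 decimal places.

The intersection is the polygon with vertices (7,4), (5,4), (5,6), (1,6), (1,9), (7,9).
By the shoelace formula its area is 22.00.

22.00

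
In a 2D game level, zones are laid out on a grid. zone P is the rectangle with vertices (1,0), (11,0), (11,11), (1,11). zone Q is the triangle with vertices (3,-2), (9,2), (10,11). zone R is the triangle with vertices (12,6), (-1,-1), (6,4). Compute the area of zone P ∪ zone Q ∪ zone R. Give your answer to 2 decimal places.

By inclusion–exclusion:
Individual areas: |zone P| = 110, |zone Q| = 25, |zone R| = 8.
|zone P∩zone Q| = 23.0769.
|zone P∩zone R| = 7.5458.
|zone Q∩zone R| = 3.1362.
|zone P∩zone Q∩zone R| = 3.1362.
|zone P ∪ zone Q ∪ zone R| = 143 − 33.7589 + 3.1362 = 112.38.

112.38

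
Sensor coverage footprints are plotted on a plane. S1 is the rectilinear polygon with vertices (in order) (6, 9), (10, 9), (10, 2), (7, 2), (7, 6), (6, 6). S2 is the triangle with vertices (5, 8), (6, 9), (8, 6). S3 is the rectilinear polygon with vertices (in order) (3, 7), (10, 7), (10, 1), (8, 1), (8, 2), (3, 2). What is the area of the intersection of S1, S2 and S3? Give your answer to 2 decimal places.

0.42

The intersection is the polygon with vertices (8,6), (6.5,7), (7.333,7).
By the shoelace formula its area is 0.42.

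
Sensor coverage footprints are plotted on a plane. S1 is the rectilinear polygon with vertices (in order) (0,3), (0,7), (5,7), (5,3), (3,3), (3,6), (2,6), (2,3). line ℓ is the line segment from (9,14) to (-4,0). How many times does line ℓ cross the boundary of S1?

2

The segment meets the boundary at (0,4.308), (2.5,7).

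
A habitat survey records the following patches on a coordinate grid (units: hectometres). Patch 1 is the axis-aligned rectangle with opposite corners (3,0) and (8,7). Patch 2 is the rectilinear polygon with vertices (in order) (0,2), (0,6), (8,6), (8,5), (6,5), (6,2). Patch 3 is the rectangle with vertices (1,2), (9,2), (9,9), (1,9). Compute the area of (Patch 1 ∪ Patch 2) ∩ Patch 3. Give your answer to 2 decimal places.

33.00

|Patch 1 ∪ Patch 2| = 47.
|(Patch 1 ∪ Patch 2) ∩ Patch 3| = 33.00.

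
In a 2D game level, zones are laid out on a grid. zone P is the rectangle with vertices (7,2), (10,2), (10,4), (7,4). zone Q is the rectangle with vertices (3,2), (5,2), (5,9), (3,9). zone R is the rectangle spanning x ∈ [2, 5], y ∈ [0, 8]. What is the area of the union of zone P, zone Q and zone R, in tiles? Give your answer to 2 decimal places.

By inclusion–exclusion:
Individual areas: |zone P| = 6, |zone Q| = 14, |zone R| = 24.
|zone P∩zone Q| = 0 (no overlap).
|zone P∩zone R| = 0 (no overlap).
|zone Q∩zone R|: x∈[3,5], y∈[2,8] → 2·6 = 12.
|zone P∩zone Q∩zone R| = 0.
|zone P ∪ zone Q ∪ zone R| = 44 − 12 + 0 = 32.00.

32.00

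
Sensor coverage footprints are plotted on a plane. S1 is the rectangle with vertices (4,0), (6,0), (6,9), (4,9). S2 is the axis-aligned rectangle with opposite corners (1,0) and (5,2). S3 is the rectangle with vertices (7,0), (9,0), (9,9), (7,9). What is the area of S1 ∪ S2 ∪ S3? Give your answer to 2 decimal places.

By inclusion–exclusion:
Individual areas: |S1| = 18, |S2| = 8, |S3| = 18.
|S1∩S2|: x∈[4,5], y∈[0,2] → 1·2 = 2.
|S1∩S3| = 0 (no overlap).
|S2∩S3| = 0 (no overlap).
|S1∩S2∩S3| = 0.
|S1 ∪ S2 ∪ S3| = 44 − 2 + 0 = 42.00.

42.00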